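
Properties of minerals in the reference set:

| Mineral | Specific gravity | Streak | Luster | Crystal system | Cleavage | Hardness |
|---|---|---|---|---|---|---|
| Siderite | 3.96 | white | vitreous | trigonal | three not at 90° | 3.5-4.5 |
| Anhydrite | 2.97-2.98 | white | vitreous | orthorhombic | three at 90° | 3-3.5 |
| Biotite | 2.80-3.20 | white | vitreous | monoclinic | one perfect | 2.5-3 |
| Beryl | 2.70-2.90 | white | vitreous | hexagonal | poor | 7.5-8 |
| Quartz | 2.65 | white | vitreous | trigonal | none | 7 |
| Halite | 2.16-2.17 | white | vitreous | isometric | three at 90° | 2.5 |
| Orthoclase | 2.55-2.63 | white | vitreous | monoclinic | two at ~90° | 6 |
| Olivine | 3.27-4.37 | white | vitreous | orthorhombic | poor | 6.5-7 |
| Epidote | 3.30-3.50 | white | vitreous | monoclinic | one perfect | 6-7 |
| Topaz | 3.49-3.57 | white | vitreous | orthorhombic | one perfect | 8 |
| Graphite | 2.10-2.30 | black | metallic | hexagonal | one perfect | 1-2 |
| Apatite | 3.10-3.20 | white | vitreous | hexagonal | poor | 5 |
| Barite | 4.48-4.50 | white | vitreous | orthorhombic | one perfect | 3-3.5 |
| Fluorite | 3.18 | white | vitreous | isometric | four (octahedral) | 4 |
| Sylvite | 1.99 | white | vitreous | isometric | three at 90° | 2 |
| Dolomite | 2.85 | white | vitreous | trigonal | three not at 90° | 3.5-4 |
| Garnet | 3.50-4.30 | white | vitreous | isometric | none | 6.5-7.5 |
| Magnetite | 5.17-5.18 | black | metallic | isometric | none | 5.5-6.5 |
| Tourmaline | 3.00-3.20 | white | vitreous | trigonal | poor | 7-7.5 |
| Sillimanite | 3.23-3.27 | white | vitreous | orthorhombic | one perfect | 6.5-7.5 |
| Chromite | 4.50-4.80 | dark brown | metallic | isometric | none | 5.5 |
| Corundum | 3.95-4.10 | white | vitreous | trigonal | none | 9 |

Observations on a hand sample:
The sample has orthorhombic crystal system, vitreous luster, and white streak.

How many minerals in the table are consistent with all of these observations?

5

Orthorhombic crystal system — Anhydrite, Olivine, Topaz, Barite, Sillimanite remain.
Vitreous luster — no further eliminations.
White streak — every remaining candidate is consistent.
The minerals that satisfy all observations are Anhydrite, Barite, Olivine, Sillimanite, Topaz.
That is 5 minerals.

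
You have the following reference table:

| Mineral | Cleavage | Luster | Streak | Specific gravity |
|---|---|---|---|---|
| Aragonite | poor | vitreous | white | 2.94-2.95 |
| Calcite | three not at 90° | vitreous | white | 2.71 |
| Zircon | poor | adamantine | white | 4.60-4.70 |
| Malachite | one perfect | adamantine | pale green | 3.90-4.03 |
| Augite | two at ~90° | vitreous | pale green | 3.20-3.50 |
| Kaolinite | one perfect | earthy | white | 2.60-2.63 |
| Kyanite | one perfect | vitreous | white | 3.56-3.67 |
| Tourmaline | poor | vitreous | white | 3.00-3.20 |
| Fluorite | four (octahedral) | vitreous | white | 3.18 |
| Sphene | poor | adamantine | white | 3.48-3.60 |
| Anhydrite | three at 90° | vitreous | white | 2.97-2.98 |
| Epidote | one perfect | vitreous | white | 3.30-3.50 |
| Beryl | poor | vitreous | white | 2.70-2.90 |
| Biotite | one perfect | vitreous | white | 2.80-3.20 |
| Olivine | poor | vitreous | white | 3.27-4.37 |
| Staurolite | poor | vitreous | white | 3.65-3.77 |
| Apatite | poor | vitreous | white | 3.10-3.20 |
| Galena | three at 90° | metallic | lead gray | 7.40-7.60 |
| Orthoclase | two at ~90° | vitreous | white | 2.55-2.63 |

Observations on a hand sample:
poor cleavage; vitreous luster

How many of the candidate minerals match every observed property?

Poor cleavage — leaves Aragonite, Zircon, Tourmaline, Sphene, Beryl, Olivine, Staurolite, Apatite.
Vitreous luster is inconsistent with Zircon, Sphene.
The minerals that satisfy all observations are Apatite, Aragonite, Beryl, Olivine, Staurolite, Tourmaline.
That is 6 minerals.

6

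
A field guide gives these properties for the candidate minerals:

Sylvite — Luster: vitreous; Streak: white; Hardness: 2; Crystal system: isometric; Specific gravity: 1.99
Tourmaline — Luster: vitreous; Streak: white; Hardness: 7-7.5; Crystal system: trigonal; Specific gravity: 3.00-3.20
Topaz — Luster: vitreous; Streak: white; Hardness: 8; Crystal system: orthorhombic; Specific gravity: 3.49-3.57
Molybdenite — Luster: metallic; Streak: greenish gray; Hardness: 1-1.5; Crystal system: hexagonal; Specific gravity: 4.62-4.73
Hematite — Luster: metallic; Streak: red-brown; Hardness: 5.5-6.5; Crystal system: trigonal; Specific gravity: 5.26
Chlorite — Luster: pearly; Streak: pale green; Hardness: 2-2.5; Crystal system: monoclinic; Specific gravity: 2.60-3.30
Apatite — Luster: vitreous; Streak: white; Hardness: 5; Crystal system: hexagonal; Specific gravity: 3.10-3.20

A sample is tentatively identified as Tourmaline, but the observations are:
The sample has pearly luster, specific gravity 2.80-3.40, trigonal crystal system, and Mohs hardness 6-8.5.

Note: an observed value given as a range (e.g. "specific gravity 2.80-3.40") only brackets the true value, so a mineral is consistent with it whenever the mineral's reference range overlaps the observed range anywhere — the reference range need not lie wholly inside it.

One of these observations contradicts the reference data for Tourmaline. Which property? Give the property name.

luster

Pearly luster: Tourmaline has vitreous luster — inconsistent.
Specific gravity 2.80-3.40: Tourmaline has SG 3.00-3.20 — matches.
Trigonal crystal system: Tourmaline has trigonal system — matches.
Mohs hardness 6-8.5: Tourmaline has hardness 7-7.5 — matches.
The luster is the one property that does not fit.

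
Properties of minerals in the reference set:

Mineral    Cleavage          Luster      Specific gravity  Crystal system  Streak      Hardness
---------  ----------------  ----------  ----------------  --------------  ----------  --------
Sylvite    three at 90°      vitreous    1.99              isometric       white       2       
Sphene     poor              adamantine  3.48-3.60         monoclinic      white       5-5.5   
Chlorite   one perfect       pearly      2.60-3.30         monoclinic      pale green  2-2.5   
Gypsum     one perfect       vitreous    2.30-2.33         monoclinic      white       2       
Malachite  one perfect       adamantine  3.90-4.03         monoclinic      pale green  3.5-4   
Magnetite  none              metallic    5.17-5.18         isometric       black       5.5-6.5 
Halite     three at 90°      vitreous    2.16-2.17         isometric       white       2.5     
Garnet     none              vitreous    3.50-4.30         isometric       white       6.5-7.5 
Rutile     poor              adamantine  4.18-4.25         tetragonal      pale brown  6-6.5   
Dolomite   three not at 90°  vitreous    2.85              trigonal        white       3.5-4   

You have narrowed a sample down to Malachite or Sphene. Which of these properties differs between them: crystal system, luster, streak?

streak

Crystal system: both monoclinic — identical.
Luster: both adamantine — identical.
Streak: Malachite pale green, Sphene white — these differ.
Streak is the diagnostic property here.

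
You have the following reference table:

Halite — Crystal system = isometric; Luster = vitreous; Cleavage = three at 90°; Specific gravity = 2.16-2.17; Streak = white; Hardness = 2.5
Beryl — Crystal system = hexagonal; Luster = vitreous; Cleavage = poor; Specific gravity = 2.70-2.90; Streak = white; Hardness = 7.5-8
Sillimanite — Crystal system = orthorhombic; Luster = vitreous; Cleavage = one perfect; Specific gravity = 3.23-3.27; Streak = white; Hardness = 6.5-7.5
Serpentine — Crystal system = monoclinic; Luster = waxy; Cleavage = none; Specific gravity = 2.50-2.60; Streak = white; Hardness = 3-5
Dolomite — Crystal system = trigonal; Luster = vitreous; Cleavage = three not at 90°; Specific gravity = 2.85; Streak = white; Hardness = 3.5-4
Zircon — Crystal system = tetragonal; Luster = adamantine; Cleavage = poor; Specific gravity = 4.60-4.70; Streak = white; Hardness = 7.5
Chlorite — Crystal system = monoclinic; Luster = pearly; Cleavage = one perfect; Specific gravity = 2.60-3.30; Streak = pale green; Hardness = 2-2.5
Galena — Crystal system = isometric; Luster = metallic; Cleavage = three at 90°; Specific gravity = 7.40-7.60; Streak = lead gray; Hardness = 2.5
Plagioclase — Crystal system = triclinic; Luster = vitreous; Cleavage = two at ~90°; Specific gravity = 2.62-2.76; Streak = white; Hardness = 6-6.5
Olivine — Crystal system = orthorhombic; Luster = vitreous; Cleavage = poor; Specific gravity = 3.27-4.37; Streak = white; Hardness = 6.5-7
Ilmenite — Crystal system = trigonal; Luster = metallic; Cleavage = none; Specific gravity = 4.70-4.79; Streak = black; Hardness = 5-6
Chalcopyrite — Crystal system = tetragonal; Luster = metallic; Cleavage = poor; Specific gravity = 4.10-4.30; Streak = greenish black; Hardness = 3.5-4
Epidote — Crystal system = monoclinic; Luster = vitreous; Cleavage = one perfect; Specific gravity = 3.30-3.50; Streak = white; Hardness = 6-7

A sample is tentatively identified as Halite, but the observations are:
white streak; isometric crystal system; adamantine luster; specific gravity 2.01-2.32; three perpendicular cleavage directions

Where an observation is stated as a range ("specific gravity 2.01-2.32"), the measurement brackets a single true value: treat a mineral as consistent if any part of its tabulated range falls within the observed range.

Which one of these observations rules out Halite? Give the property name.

White streak: Halite has white streak — matches.
Isometric crystal system: Halite has isometric system — matches.
Adamantine luster: Halite has vitreous luster — does not match.
Specific gravity 2.01-2.32: Halite has SG 2.16-2.17 — matches.
Three perpendicular cleavage directions: Halite has cleavage three at 90° — matches.
Only the luster is inconsistent.

luster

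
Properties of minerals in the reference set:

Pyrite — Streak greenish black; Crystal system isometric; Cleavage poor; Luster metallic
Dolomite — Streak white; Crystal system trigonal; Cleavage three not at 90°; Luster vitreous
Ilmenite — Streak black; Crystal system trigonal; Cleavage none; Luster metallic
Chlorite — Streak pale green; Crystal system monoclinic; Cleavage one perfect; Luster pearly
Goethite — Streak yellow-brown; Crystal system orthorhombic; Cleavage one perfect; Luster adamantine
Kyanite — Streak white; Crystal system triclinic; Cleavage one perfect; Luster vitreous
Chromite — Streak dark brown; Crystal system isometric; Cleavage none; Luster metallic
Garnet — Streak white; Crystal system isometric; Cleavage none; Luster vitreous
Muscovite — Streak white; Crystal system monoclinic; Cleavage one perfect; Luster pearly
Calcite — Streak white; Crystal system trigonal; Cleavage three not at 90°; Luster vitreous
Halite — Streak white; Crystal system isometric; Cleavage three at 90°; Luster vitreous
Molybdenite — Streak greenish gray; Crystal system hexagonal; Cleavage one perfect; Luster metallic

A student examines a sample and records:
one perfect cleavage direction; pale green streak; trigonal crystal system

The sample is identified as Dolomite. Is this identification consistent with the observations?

Inconsistent

One perfect cleavage direction — Dolomite has cleavage three not at 90°; a mismatch.
Pale green streak — Dolomite has white streak; a mismatch.
Trigonal crystal system — fits Dolomite (trigonal system).
2 of the observed properties are inconsistent with Dolomite.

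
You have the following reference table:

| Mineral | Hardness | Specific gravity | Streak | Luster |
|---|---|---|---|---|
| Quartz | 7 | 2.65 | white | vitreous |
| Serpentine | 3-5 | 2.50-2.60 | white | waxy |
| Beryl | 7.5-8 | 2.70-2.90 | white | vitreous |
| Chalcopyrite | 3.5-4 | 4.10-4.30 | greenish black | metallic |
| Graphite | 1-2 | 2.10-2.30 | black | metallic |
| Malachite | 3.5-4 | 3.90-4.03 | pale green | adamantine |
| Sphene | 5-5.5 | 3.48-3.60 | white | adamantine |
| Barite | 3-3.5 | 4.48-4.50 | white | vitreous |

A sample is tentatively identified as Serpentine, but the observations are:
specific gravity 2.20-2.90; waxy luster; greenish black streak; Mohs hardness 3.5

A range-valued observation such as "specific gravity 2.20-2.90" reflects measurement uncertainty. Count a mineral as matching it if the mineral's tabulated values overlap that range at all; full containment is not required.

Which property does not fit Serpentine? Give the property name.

Specific gravity 2.20-2.90: Serpentine has SG 2.50-2.60 — agrees.
Waxy luster: Serpentine has waxy luster — agrees.
Greenish black streak: Serpentine has white streak — outside the reference range.
Mohs hardness 3.5: Serpentine has hardness 3-5 — agrees.
The streak is the one property that does not fit.

streak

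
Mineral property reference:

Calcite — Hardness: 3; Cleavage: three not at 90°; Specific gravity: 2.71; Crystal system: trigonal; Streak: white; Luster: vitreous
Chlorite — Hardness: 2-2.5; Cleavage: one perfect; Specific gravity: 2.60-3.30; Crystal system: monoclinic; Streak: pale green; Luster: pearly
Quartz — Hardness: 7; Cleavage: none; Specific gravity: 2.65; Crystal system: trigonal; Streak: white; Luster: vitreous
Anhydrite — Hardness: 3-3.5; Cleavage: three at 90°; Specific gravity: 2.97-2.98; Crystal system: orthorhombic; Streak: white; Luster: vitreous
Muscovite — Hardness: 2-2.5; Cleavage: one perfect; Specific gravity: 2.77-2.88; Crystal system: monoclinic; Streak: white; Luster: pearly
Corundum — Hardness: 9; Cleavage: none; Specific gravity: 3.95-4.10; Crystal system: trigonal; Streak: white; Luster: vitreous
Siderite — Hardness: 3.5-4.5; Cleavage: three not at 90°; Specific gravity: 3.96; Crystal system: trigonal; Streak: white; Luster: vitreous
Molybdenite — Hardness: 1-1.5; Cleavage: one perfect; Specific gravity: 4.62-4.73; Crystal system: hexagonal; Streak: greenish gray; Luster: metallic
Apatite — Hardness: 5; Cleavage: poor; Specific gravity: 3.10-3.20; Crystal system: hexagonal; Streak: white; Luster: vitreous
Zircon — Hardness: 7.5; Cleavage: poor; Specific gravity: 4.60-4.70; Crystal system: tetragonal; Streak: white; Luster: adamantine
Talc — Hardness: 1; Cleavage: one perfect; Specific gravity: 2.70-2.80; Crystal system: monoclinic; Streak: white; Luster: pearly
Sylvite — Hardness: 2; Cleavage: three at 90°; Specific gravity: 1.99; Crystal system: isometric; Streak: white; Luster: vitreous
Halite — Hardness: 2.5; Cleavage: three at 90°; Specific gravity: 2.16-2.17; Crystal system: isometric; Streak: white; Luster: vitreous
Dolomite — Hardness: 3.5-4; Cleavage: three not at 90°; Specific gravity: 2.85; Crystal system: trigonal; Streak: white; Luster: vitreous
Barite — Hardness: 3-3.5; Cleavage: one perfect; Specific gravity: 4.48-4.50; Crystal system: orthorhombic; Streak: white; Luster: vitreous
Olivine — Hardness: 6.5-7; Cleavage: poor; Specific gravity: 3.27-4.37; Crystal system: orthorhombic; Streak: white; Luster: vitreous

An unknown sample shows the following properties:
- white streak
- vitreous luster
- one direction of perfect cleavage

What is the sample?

White streak is inconsistent with Chlorite, Molybdenite.
Vitreous luster is inconsistent with Muscovite, Zircon, Talc.
One direction of perfect cleavage: leaves Barite.
The only mineral consistent with every observation is Barite.

Barite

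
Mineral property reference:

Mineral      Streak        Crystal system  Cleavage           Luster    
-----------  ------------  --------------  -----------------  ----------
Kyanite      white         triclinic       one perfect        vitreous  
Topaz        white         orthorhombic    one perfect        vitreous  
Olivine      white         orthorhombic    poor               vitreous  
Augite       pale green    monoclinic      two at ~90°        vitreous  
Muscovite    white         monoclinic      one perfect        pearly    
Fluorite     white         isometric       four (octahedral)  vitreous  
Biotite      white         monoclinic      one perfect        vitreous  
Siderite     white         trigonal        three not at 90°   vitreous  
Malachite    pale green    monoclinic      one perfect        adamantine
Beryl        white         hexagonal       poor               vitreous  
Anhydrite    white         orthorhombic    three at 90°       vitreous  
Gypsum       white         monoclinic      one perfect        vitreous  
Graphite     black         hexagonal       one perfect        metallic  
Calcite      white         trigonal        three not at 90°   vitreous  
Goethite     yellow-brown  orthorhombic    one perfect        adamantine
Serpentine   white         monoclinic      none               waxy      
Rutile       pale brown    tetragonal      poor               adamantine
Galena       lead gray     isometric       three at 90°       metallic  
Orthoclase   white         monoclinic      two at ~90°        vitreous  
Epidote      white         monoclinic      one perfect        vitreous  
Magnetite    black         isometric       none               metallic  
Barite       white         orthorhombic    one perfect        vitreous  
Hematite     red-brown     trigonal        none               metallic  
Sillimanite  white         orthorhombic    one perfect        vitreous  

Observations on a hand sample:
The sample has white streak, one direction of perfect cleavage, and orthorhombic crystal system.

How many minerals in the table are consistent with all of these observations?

White streak — only Kyanite, Topaz, Olivine, Muscovite, Fluorite, Biotite, Siderite, Beryl, Anhydrite, Gypsum, Calcite, Serpentine, Orthoclase, Epidote, Barite, Sillimanite remain.
One direction of perfect cleavage — only Kyanite, Topaz, Muscovite, Biotite, Gypsum, Epidote, Barite, Sillimanite remain.
Orthorhombic crystal system — leaves Topaz, Barite, Sillimanite.
The minerals that satisfy all observations are Barite, Sillimanite, Topaz.
That is 3 minerals.

3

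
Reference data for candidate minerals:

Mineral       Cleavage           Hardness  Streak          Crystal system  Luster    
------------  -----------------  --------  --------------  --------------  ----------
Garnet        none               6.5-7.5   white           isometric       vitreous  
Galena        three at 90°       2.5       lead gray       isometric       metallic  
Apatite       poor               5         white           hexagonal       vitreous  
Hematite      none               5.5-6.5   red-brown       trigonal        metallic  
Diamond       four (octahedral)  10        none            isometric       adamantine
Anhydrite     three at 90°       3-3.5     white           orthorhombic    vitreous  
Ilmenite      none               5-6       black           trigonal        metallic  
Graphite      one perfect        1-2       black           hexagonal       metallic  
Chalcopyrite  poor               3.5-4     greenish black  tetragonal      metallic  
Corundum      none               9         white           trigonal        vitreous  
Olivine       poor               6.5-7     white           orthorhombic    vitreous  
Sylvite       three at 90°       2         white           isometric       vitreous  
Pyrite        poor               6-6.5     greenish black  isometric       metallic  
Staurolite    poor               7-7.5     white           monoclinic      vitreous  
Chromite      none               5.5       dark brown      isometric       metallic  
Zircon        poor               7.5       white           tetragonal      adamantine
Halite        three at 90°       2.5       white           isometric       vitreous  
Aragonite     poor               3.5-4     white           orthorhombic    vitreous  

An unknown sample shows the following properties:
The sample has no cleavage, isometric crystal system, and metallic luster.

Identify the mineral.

Chromite

No cleavage — narrows the field to Garnet, Hematite, Ilmenite, Corundum, Chromite.
Isometric crystal system — leaves Garnet, Chromite.
Metallic luster eliminates Garnet.
Chromite is the sole remaining match.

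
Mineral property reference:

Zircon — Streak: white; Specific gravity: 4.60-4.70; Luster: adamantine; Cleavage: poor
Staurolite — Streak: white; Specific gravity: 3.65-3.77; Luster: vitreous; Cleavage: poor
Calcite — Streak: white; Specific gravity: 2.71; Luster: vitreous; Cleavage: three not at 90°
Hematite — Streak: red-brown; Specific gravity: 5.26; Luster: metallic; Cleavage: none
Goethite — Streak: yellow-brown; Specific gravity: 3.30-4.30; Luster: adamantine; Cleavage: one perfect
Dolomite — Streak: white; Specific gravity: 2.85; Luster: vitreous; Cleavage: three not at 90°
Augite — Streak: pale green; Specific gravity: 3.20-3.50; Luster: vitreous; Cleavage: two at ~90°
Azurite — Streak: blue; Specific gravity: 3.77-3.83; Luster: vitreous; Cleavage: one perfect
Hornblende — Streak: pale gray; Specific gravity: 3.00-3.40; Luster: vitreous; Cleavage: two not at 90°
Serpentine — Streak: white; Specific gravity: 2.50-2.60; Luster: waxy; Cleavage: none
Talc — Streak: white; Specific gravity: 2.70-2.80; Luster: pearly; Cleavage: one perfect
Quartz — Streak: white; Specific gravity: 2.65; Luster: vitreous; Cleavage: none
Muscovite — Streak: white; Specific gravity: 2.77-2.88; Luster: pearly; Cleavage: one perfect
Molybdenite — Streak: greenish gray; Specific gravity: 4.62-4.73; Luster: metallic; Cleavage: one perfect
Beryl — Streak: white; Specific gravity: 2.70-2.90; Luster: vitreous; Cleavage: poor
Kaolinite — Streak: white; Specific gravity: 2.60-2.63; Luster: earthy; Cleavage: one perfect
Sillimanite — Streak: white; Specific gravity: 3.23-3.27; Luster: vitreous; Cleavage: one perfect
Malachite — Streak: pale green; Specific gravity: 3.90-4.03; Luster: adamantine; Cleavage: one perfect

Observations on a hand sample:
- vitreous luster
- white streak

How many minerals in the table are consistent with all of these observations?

6

Vitreous luster: leaves Staurolite, Calcite, Dolomite, Augite, Azurite, Hornblende, Quartz, Beryl, Sillimanite.
White streak rules out Augite, Azurite, Hornblende.
Remaining candidates: Beryl, Calcite, Dolomite, Quartz, Sillimanite, Staurolite.
That is 6 minerals.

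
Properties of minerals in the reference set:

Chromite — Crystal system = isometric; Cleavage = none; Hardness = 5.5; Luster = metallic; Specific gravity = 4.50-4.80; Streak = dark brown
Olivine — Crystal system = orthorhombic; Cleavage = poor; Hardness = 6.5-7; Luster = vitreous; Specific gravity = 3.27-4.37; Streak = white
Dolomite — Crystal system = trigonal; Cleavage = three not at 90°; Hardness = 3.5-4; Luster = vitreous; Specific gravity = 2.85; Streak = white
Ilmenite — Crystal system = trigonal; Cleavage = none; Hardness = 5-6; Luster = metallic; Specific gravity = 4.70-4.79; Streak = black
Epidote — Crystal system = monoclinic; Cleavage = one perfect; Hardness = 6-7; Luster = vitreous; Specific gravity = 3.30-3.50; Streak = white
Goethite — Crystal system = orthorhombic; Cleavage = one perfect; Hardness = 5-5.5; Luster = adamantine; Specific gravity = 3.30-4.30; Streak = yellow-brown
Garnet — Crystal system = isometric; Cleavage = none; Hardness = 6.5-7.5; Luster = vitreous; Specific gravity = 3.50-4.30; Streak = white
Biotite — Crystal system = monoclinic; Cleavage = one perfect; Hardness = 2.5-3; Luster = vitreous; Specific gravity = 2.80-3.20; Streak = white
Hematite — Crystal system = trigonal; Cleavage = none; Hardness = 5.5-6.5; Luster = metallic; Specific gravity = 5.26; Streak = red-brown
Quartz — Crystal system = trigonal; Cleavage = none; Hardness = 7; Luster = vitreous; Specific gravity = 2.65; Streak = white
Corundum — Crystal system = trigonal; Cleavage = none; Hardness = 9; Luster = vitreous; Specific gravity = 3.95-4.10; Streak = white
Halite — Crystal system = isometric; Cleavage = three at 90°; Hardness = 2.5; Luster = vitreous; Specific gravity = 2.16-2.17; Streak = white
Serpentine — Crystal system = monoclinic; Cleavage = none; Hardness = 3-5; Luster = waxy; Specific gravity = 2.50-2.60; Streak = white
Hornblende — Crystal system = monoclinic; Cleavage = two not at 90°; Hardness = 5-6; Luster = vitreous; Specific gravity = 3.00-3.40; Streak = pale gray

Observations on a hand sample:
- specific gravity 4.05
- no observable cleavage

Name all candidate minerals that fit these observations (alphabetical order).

Specific gravity 4.05 — Olivine, Goethite, Garnet, Corundum remain.
No observable cleavage rules out Olivine, Goethite.
The minerals that satisfy all observations are Corundum, Garnet.

Corundum, Garnet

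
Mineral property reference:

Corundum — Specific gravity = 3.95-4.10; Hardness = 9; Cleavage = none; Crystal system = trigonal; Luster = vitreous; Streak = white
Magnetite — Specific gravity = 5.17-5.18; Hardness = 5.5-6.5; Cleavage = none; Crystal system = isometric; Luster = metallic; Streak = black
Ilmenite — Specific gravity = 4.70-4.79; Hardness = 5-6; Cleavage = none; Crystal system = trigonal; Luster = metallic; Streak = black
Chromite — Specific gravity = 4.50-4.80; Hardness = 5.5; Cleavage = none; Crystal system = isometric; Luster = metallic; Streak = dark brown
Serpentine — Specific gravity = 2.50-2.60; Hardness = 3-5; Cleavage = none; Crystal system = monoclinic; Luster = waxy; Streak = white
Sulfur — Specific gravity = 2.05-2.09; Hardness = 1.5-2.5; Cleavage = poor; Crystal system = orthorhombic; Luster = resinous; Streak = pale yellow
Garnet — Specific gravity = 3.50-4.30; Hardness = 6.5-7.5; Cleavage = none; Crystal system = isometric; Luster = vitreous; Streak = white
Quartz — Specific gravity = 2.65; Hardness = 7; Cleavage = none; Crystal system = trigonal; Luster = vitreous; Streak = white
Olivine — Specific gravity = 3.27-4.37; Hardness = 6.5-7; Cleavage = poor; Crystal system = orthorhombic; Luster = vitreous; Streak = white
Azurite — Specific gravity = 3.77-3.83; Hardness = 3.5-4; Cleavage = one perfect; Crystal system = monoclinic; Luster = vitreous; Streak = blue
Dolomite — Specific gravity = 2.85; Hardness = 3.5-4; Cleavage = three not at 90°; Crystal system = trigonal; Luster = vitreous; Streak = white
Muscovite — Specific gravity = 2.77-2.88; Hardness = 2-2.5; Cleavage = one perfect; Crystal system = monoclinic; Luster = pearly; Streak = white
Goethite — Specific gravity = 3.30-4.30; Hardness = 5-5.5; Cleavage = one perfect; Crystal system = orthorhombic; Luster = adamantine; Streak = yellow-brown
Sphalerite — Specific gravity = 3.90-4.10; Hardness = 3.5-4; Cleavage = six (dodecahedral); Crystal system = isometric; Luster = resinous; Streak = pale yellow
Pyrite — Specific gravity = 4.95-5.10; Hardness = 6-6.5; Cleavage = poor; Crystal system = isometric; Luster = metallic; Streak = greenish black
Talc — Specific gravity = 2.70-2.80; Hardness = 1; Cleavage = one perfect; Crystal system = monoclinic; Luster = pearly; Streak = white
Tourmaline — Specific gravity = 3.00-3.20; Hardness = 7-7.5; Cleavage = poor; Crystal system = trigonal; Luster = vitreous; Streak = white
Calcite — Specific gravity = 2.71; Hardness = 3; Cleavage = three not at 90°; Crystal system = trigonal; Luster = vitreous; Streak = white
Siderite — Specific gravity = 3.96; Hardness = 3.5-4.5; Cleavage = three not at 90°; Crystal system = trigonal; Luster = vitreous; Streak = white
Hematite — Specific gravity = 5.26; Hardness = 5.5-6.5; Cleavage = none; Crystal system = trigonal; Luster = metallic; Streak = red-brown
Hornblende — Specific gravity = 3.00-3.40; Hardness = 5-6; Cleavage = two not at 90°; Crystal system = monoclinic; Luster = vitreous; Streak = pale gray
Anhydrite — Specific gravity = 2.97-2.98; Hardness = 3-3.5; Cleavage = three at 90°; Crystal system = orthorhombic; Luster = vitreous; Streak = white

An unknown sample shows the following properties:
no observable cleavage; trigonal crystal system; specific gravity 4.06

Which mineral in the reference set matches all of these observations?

No observable cleavage: narrows the field to Corundum, Magnetite, Ilmenite, Chromite, Serpentine, Garnet, Quartz, Hematite.
Trigonal crystal system excludes Magnetite, Chromite, Serpentine, Garnet.
Specific gravity 4.06: only Corundum remains.
Corundum is the sole remaining match.

Corundum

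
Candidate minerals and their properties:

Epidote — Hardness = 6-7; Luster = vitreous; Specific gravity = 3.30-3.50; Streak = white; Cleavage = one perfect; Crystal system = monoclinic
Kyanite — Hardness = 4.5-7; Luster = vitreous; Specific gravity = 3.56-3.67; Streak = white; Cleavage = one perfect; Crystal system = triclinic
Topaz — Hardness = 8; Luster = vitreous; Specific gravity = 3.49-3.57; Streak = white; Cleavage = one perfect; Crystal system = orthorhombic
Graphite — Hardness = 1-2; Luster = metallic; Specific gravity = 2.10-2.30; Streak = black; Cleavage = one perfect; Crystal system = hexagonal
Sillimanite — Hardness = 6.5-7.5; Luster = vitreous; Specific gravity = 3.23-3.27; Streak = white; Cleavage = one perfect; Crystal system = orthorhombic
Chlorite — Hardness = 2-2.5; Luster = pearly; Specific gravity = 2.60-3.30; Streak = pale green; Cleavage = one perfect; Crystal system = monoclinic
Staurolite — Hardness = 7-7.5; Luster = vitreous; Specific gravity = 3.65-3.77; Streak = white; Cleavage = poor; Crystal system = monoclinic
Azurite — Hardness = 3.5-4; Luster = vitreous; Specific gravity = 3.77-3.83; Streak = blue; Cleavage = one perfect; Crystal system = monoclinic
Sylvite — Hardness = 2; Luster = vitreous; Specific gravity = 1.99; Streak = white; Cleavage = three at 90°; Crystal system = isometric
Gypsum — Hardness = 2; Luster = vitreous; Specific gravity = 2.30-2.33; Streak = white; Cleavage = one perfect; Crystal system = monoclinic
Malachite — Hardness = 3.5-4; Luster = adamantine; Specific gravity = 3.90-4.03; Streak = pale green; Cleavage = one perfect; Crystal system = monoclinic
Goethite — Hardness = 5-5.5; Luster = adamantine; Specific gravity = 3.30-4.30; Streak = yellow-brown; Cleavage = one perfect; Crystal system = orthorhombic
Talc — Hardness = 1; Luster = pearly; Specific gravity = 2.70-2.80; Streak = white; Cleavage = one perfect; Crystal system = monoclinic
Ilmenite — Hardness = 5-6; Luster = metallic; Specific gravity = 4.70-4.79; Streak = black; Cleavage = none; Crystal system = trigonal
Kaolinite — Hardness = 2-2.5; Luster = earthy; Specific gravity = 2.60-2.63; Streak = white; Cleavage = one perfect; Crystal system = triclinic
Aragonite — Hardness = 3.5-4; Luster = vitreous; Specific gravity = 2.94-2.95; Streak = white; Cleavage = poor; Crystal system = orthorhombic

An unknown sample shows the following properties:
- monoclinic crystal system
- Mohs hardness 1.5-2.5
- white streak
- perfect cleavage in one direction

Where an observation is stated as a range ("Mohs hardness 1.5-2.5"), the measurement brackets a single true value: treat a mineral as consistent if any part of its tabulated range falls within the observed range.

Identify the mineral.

Gypsum

Monoclinic crystal system: only Epidote, Chlorite, Staurolite, Azurite, Gypsum, Malachite, Talc remain.
Mohs hardness 1.5-2.5: leaves Chlorite, Gypsum.
White streak eliminates Chlorite.
Perfect cleavage in one direction: consistent with all remaining minerals.
The only mineral consistent with every observation is Gypsum.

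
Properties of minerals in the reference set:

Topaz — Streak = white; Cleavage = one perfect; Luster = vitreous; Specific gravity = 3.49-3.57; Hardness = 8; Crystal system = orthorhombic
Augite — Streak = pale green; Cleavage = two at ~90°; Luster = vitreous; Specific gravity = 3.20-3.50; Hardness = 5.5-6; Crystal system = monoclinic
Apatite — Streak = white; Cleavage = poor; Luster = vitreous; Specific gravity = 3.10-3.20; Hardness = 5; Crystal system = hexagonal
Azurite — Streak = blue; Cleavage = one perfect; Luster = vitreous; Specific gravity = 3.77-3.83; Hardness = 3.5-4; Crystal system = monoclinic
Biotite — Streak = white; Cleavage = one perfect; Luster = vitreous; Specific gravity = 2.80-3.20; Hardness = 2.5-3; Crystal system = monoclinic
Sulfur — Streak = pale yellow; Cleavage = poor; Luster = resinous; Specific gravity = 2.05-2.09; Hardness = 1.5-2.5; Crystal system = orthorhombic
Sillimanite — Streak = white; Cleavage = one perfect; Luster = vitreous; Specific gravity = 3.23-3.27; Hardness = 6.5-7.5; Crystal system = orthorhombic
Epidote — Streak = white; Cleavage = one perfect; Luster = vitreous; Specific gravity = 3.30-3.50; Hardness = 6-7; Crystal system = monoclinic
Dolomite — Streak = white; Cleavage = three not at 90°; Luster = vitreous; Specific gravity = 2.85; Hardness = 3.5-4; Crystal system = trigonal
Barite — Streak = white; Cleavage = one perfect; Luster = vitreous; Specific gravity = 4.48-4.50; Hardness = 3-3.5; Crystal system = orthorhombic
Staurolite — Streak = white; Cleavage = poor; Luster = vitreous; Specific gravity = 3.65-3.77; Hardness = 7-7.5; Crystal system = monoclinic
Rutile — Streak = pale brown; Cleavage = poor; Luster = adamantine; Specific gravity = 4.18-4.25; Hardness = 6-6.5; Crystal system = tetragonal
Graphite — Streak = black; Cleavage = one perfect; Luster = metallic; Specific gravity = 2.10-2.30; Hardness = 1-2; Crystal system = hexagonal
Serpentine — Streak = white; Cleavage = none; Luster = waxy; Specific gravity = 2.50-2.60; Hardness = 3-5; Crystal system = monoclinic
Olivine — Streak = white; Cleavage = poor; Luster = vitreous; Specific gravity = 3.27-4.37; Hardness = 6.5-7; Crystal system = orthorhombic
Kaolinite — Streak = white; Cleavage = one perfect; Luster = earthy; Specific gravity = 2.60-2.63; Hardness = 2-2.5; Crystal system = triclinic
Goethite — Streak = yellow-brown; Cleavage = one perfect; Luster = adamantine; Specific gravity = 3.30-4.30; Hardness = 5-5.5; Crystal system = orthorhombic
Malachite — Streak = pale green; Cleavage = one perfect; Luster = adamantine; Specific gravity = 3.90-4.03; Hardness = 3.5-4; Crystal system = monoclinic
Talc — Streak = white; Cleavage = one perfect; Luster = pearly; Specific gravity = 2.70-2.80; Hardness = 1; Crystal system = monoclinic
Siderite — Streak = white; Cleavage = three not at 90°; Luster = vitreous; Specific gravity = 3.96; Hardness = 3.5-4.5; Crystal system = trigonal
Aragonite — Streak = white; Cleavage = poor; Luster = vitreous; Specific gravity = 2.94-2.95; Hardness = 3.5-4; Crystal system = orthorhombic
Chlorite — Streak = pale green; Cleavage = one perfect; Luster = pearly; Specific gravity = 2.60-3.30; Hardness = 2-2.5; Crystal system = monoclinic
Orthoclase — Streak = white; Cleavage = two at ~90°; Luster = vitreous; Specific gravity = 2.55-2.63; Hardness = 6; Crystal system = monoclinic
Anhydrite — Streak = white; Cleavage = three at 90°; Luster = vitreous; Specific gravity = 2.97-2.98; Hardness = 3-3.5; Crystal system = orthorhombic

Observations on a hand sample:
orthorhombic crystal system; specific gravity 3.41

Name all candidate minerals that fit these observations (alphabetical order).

Orthorhombic crystal system: only Topaz, Sulfur, Sillimanite, Barite, Olivine, Goethite, Aragonite, Anhydrite remain.
Specific gravity 3.41: narrows the field to Olivine, Goethite.
The minerals that satisfy all observations are Goethite, Olivine.

Goethite, Olivine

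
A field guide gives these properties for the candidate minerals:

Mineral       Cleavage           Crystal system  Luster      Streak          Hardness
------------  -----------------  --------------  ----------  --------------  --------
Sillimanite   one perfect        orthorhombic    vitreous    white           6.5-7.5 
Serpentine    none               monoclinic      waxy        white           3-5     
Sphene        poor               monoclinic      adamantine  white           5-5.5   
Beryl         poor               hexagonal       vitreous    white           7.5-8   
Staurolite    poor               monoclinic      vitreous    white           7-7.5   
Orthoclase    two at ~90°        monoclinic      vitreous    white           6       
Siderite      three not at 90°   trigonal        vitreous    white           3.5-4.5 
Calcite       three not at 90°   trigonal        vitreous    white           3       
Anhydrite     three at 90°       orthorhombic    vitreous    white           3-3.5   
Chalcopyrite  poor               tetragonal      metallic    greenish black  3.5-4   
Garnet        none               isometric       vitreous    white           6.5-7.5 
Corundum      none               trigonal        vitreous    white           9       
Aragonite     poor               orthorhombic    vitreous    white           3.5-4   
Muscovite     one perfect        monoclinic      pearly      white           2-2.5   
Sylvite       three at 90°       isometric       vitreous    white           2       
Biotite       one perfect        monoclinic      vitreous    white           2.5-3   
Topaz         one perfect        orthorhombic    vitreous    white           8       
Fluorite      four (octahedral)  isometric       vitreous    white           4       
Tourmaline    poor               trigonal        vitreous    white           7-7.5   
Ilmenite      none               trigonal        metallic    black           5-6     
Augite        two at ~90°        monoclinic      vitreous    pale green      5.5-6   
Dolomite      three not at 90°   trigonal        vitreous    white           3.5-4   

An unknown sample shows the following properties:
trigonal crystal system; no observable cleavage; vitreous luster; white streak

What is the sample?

Corundum

Trigonal crystal system: leaves Siderite, Calcite, Corundum, Tourmaline, Ilmenite, Dolomite.
No observable cleavage: Corundum, Ilmenite remain.
Vitreous luster excludes Ilmenite.
White streak: all remaining candidates fit.
Only Corundum satisfies all observations.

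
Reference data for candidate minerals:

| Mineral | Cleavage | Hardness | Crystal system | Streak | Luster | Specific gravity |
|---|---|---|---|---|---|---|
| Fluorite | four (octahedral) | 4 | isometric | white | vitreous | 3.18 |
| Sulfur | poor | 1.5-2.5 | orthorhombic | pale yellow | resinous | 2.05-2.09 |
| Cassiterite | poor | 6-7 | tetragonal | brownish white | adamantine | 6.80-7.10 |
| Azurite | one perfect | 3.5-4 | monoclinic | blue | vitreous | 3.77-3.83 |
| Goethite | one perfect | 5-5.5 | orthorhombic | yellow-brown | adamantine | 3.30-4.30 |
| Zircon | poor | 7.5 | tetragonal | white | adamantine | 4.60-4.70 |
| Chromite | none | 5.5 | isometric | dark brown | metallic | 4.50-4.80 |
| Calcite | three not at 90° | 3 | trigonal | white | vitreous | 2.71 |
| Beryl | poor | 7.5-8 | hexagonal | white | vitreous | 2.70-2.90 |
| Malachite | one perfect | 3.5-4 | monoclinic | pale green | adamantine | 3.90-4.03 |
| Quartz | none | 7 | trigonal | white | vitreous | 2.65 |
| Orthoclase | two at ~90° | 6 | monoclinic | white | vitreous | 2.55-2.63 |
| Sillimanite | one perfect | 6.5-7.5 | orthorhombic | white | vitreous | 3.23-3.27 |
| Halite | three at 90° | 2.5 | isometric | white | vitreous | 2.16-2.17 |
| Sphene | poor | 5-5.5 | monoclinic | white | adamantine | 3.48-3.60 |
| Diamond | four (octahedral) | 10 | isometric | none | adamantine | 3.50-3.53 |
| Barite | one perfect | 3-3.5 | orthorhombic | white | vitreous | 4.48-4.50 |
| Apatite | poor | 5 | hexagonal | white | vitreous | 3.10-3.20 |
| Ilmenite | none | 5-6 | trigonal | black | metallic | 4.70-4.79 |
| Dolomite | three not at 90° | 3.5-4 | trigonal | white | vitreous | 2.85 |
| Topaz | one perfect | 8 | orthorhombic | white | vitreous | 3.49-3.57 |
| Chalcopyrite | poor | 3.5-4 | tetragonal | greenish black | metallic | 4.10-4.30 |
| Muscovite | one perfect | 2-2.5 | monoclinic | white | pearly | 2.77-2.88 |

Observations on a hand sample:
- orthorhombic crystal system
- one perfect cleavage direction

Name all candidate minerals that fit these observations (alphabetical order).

Barite, Goethite, Sillimanite, Topaz

Orthorhombic crystal system — only Sulfur, Goethite, Sillimanite, Barite, Topaz remain.
One perfect cleavage direction rules out Sulfur.
Consistent with every observation: Barite, Goethite, Sillimanite, Topaz.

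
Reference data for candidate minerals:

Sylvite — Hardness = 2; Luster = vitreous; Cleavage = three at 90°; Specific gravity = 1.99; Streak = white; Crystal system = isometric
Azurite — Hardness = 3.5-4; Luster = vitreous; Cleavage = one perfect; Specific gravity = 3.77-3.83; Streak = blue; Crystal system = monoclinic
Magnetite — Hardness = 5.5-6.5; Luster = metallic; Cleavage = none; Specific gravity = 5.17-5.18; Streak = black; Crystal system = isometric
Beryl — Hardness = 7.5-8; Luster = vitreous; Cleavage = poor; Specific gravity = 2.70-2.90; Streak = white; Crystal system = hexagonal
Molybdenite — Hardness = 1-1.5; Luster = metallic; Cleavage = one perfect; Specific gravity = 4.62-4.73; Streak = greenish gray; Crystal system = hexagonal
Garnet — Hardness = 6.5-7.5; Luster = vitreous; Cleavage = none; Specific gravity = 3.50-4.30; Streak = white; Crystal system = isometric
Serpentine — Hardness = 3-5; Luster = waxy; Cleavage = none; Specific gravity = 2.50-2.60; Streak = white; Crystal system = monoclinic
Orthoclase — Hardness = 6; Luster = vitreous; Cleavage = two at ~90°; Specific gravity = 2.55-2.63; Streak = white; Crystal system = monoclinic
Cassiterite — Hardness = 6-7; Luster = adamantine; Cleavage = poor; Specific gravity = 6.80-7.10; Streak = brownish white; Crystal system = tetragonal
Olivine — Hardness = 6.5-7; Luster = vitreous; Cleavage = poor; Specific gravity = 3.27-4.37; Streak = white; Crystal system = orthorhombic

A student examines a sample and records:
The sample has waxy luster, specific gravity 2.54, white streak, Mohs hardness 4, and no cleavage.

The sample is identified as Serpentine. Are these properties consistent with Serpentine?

Consistent

Waxy luster — is consistent with Serpentine (waxy luster).
Specific gravity 2.54 — is consistent with Serpentine (SG 2.50-2.60).
White streak — is consistent with Serpentine (white streak).
Mohs hardness 4 — is consistent with Serpentine (hardness 3-5).
No cleavage — is consistent with Serpentine (cleavage none).
Nothing contradicts Serpentine.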